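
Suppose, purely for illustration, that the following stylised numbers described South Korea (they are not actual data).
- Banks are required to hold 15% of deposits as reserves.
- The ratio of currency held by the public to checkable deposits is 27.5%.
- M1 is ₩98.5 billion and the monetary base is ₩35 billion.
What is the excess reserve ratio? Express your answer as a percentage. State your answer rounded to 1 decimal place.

Using m = M/MB = 98.5/35 ≈ 2.814286. Since m = (1 + c)/(c + rr + e), the denominator satisfies c + rr + e = (1 + c)/m = (1 + 0.275) / 2.814286 ≈ 0.453046.
With c = 0.275 and rr = 0.15, the excess reserve ratio is 0.453046 − 0.275 − 0.15 = 0.028046.

2.8%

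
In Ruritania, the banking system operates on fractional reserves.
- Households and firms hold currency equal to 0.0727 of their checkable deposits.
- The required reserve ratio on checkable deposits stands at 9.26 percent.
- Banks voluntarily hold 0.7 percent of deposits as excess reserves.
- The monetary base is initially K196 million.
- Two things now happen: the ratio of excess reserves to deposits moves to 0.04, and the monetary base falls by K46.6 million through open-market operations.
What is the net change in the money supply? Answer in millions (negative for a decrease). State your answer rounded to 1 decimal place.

Before: m₁ = (1 + 0.0727) / (0.0926 + 0.007 + 0.0727) ≈ 6.22577, MB₁ = 196, so M₁ = 6.22577 × 196 ≈ 1220.2509 million.
After: m₂ = (1 + 0.0727) / (0.0926 + 0.04 + 0.0727) ≈ 5.22504, MB₂ = 196 − 46.6 = 149.4, so M₂ = 5.22504 × 149.4 ≈ 780.621 million.
ΔM = M₂ − M₁ = 780.621 − 1220.2509 = -439.6299 million.

-439.6 million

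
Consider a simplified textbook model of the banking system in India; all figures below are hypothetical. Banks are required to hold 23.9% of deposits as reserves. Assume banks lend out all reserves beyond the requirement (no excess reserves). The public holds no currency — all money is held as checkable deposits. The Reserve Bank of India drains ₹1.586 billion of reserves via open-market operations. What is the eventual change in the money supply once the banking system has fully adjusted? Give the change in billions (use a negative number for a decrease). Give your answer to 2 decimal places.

-6.64 billion

The simple money multiplier is m = 1/rr = 1/0.239 ≈ 4.1841.
An open-market sale reduces the monetary base by 1.586 billion, so ΔM = m × ΔMB = 4.1841 × (−1.586) ≈ -6.636 billion.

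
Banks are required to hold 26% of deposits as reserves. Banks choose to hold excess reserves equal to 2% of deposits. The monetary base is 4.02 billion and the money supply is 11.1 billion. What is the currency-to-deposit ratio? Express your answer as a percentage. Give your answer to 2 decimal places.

12.88%

Using m = M/MB = 11.1/4.02 ≈ 2.761194. From m = (1 + c)/(c + rr + e), rearranging gives 1 + c = m·(c + rr + e), so c·(1 − m) = m·(rr + e) − 1.
Hence c = [m·(rr + e) − 1]/(1 − m) = [2.761194 × (0.26 + 0.02) − 1] / (1 − 2.761194) ≈ 0.128814.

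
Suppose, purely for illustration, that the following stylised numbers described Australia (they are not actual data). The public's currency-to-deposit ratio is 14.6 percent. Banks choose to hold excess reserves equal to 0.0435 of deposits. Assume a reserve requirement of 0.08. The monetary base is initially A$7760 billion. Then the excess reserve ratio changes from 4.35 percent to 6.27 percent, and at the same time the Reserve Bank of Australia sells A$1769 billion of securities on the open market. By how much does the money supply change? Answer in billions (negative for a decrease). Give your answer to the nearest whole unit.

-9217 billion

Before: m₁ = (1 + 0.146) / (0.08 + 0.0435 + 0.146) ≈ 4.25232, MB₁ = 7760, so M₁ = 4.25232 × 7760 = 32998.0032 billion.
After: m₂ = (1 + 0.146) / (0.08 + 0.0627 + 0.146) ≈ 3.96952, MB₂ = 7760 − 1769 = 5991, so M₂ = 3.96952 × 5991 ≈ 23781.3943 billion.
ΔM = M₂ − M₁ = 23781.3943 − 32998.0032 = -9216.6089 billion.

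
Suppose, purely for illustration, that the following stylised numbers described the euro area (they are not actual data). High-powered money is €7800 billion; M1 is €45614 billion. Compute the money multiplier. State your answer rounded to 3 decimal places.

The money multiplier is m = M / MB = 45614 / 7800 ≈ 5.84795.

5.848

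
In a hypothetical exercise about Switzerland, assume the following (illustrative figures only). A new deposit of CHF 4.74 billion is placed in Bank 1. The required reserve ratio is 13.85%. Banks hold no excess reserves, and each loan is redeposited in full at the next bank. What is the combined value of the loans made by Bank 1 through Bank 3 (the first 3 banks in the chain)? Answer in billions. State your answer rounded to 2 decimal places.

Bank i lends (1 − rr)^i of the original deposit: Bank 1 lends 4.74·0.8615 ≈ 4.0835, Bank 2 lends 4.74·0.8615² ≈ 3.5179, and so on.
Summing a geometric series: total = 4.74·[0.8615·(1 − 0.8615^3) / (1 − 0.8615)] ≈ 10.6322 billion.

CHF 10.63 billion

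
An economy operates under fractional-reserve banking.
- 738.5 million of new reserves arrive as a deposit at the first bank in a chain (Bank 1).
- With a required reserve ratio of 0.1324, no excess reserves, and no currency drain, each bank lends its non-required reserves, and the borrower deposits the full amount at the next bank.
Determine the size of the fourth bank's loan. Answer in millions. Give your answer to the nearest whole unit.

Each bank lends a fraction (1 − rr) = 0.8676 of the deposit it receives, so Bank 4 receives 738.5·0.8676^3 and lends 738.5·0.8676^4 ≈ 418.4356 million.

418 million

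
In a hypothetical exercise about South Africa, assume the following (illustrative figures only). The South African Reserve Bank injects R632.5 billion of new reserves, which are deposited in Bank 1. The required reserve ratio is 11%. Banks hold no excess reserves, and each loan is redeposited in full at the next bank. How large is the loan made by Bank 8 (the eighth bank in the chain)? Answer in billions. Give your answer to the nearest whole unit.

R249 billion

Each bank lends a fraction (1 − rr) = 0.8900 of the deposit it receives, so Bank 8 receives 632.5·0.8900^7 and lends 632.5·0.8900^8 ≈ 248.9892 billion.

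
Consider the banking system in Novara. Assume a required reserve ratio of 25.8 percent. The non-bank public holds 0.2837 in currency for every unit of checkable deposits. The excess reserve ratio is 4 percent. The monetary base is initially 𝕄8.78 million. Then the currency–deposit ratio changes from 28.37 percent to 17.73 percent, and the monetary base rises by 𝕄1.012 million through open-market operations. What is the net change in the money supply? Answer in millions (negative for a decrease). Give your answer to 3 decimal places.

𝕄4.879 million

Before: m₁ = (1 + 0.2837) / (0.258 + 0.04 + 0.2837) ≈ 2.20681, MB₁ = 8.78, so M₁ = 2.20681 × 8.78 ≈ 19.3758 million.
After: m₂ = (1 + 0.1773) / (0.258 + 0.04 + 0.1773) ≈ 2.47696, MB₂ = 8.78 + 1.012 = 9.792, so M₂ = 2.47696 × 9.792 ≈ 24.2544 million.
ΔM = M₂ − M₁ = 24.2544 − 19.3758 = 4.8786 million.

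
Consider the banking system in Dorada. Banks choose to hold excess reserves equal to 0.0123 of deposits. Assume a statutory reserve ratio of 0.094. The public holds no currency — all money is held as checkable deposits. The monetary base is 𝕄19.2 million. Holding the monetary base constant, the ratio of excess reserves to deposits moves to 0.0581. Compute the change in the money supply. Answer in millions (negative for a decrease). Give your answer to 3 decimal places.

Initially m₁ = 1 / (0.094 + 0.0123) ≈ 9.407338, so M₁ = 9.407338 × 19.2 ≈ 180.6209 million.
After the change m₂ = 1 / (0.094 + 0.0581) ≈ 6.574622, so M₂ = 6.574622 × 19.2 ≈ 126.2327 million.
ΔM = M₂ − M₁ = 126.2327 − 180.6209 = -54.3882 million.

-54.388 million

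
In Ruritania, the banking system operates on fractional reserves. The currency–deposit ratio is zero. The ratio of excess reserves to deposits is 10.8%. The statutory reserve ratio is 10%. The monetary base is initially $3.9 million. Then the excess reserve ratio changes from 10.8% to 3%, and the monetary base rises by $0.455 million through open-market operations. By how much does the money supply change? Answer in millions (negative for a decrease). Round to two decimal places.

Before: m₁ = 1 / (0.1 + 0.108) ≈ 4.8077, MB₁ = 3.9, so M₁ = 4.8077 × 3.9 ≈ 18.75 million.
After: m₂ = 1 / (0.1 + 0.03) ≈ 7.6923, MB₂ = 3.9 + 0.455 = 4.355, so M₂ = 7.6923 × 4.355 ≈ 33.5 million.
ΔM = M₂ − M₁ = 33.5 − 18.75 = 14.75 million.

$14.75 million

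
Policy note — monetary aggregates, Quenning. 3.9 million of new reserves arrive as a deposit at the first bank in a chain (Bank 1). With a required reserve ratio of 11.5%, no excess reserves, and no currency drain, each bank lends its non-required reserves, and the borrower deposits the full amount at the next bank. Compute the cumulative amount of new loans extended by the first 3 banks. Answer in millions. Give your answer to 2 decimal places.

Bank i lends (1 − rr)^i of the original deposit: Bank 1 lends 3.9·0.8850 = 3.4515, Bank 2 lends 3.9·0.8850² ≈ 3.0546, and so on.
Summing a geometric series: total = 3.9·[0.8850·(1 − 0.8850^3) / (1 − 0.8850)] ≈ 9.2094 million.

9.21 million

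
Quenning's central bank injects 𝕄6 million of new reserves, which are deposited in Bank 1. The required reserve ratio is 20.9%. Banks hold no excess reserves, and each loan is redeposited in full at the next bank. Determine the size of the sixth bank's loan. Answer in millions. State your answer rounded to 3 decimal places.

𝕄1.470 million

Each bank lends a fraction (1 − rr) = 0.7910 of the deposit it receives, so Bank 6 receives 6·0.7910^5 and lends 6·0.7910^6 ≈ 1.4696 million.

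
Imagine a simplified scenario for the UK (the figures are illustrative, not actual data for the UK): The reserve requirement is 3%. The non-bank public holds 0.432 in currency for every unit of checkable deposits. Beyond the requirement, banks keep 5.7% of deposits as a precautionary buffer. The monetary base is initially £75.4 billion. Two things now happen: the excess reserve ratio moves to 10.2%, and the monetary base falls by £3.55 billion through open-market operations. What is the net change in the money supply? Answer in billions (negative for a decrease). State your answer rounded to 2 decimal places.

Before: m₁ = (1 + 0.432) / (0.03 + 0.057 + 0.432) ≈ 2.75915, MB₁ = 75.4, so M₁ = 2.75915 × 75.4 ≈ 208.0399 billion.
After: m₂ = (1 + 0.432) / (0.03 + 0.102 + 0.432) ≈ 2.53901, MB₂ = 75.4 − 3.55 = 71.85, so M₂ = 2.53901 × 71.85 ≈ 182.4279 billion.
ΔM = M₂ − M₁ = 182.4279 − 208.0399 = -25.612 billion.

-25.61 billion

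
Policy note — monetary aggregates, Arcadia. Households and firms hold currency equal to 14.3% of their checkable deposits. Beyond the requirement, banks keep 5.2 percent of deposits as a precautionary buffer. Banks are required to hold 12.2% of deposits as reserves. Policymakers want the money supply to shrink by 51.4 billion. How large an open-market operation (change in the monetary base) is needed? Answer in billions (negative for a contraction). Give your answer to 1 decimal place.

The money multiplier is m = (1 + c) / (rr + e + c) = (1 + 0.143) / (0.122 + 0.052 + 0.143) ≈ 3.6057.
ΔMB = ΔM / m = (−51.4) / 3.6057 ≈ -14.2552 billion.

-14.3 billion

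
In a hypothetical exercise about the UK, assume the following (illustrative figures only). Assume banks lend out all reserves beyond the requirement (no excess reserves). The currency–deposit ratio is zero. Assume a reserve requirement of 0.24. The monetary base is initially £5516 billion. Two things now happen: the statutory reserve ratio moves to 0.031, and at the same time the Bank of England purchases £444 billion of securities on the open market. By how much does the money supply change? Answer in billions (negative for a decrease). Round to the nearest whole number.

£169275 billion

Before: m₁ = 1 / (0.24) ≈ 4.16667, MB₁ = 5516, so M₁ = 4.16667 × 5516 ≈ 22983.3517 billion.
After: m₂ = 1 / (0.031) ≈ 32.25806, MB₂ = 5516 + 444 = 5960, so M₂ = 32.25806 × 5960 = 192258.0376 billion.
ΔM = M₂ − M₁ = 192258.0376 − 22983.3517 = 169274.6859 billion.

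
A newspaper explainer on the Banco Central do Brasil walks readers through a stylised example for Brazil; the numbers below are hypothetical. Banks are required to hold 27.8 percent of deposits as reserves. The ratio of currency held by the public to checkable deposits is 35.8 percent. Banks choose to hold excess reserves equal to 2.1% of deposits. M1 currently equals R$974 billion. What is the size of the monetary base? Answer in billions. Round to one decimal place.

R$471.2 billion

The money multiplier is m = (1 + c) / (rr + e + c) = (1 + 0.358) / (0.278 + 0.021 + 0.358) ≈ 2.06697.
MB = M / m = 974 / 2.06697 ≈ 471.2212 billion.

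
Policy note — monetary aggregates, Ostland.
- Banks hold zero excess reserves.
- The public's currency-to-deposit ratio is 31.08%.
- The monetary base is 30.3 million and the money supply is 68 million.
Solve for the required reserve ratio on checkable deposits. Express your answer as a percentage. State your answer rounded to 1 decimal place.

Using m = M/MB = 68/30.3 ≈ 2.244224. Since m = (1 + c)/(c + rr + e), the denominator satisfies c + rr + e = (1 + c)/m = (1 + 0.3108) / 2.244224 ≈ 0.584077.
With c = 0.3108 and e = 0, the required reserve ratio on checkable deposits is 0.584077 − 0.3108 − 0 = 0.273277.

27.3%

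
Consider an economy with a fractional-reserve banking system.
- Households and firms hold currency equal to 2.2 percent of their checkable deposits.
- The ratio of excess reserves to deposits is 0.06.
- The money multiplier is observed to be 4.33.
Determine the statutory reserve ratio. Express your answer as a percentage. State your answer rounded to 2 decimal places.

Using m = 4.33. Since m = (1 + c)/(c + rr + e), the denominator satisfies c + rr + e = (1 + c)/m = (1 + 0.022) / 4.33 ≈ 0.236028.
With c = 0.022 and e = 0.06, the statutory reserve ratio is 0.236028 − 0.022 − 0.06 = 0.154028.

15.40%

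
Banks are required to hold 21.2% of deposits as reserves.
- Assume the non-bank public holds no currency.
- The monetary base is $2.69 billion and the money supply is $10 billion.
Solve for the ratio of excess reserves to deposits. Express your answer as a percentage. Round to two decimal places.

5.70%

Using m = M/MB = 10/2.69 ≈ 3.717472. Since m = (1 + c)/(c + rr + e), the denominator satisfies c + rr + e = (1 + c)/m = (1 + 0) / 3.717472 ≈ 0.269000.
With c = 0 and rr = 0.212, the ratio of excess reserves to deposits is 0.269000 − 0 − 0.212 = 0.057.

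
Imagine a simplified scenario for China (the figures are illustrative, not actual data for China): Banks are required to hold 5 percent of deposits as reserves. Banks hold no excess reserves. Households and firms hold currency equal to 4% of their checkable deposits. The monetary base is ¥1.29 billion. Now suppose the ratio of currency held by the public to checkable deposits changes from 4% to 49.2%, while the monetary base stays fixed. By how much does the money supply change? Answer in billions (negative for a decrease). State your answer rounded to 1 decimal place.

-11.4 billion

Initially m₁ = (1 + 0.04) / (0.05 + 0.04) ≈ 11.5556, so M₁ = 11.5556 × 1.29 ≈ 14.9067 billion.
After the change m₂ = (1 + 0.492) / (0.05 + 0.492) ≈ 2.7528, so M₂ = 2.7528 × 1.29 ≈ 3.5511 billion.
ΔM = M₂ − M₁ = 3.5511 − 14.9067 = -11.3556 billion.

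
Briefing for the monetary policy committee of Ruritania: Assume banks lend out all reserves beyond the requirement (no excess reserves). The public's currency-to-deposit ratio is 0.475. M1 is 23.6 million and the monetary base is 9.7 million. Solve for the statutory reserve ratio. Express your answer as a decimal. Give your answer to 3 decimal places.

Using m = M/MB = 23.6/9.7 ≈ 2.432990. Since m = (1 + c)/(c + rr + e), the denominator satisfies c + rr + e = (1 + c)/m = (1 + 0.475) / 2.432990 ≈ 0.606250.
With c = 0.475 and e = 0, the statutory reserve ratio is 0.606250 − 0.475 − 0 = 0.13125.

0.131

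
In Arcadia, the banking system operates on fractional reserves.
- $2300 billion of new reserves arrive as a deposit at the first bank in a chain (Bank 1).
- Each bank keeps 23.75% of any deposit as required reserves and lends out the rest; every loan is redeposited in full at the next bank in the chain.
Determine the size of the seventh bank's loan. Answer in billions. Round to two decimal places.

$344.67 billion

Each bank lends a fraction (1 − rr) = 0.7625 of the deposit it receives, so Bank 7 receives 2300·0.7625^6 and lends 2300·0.7625^7 ≈ 344.6726 billion.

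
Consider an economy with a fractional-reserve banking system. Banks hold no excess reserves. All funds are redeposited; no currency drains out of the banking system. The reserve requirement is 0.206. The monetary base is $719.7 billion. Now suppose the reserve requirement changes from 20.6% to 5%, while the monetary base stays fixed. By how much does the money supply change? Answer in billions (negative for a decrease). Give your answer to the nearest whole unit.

Initially m₁ = 1 / (0.206) ≈ 4.8544, so M₁ = 4.8544 × 719.7 ≈ 3493.7117 billion.
After the change m₂ = 1 / (0.05) = 20, so M₂ = 20 × 719.7 = 14394 billion.
ΔM = M₂ − M₁ = 14394 − 3493.7117 = 10900.2883 billion.

$10900 billion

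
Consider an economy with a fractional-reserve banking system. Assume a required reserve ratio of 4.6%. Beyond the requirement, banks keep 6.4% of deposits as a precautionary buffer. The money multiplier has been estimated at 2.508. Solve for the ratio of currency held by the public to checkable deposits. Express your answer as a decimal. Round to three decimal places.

0.480

Using m = 2.508. From m = (1 + c)/(c + rr + e), rearranging gives 1 + c = m·(c + rr + e), so c·(1 − m) = m·(rr + e) − 1.
Hence c = [m·(rr + e) − 1]/(1 − m) = [2.508 × (0.046 + 0.064) − 1] / (1 − 2.508) ≈ 0.480186.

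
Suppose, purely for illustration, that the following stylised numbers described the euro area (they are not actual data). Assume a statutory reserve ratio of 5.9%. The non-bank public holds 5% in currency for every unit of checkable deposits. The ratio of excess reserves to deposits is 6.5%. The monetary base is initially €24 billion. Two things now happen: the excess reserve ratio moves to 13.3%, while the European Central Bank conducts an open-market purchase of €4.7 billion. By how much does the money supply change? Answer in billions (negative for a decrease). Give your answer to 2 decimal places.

Before: m₁ = (1 + 0.05) / (0.059 + 0.065 + 0.05) ≈ 6.03448, MB₁ = 24, so M₁ = 6.03448 × 24 ≈ 144.8275 billion.
After: m₂ = (1 + 0.05) / (0.059 + 0.133 + 0.05) ≈ 4.33884, MB₂ = 24 + 4.7 = 28.7, so M₂ = 4.33884 × 28.7 ≈ 124.5247 billion.
ΔM = M₂ − M₁ = 124.5247 − 144.8275 = -20.3028 billion.

-20.30 billion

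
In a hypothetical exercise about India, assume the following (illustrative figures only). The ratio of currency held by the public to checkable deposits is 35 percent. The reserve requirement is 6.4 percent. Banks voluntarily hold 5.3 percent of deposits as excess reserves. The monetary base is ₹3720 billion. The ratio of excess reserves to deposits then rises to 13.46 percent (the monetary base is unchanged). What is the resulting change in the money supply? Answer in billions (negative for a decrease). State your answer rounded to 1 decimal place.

-1599.5 billion

Initially m₁ = (1 + 0.35) / (0.064 + 0.053 + 0.35) ≈ 2.890792, so M₁ = 2.890792 × 3720 ≈ 10753.7462 billion.
After the change m₂ = (1 + 0.35) / (0.064 + 0.1346 + 0.35) ≈ 2.460809, so M₂ = 2.460809 × 3720 ≈ 9154.2095 billion.
ΔM = M₂ − M₁ = 9154.2095 − 10753.7462 = -1599.5367 billion.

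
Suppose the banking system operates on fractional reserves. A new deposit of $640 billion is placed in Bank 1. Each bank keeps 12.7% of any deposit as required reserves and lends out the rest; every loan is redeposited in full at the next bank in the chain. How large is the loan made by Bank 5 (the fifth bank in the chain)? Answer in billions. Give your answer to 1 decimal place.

$324.5 billion

Each bank lends a fraction (1 − rr) = 0.8730 of the deposit it receives, so Bank 5 receives 640·0.8730^4 and lends 640·0.8730^5 ≈ 324.5273 billion.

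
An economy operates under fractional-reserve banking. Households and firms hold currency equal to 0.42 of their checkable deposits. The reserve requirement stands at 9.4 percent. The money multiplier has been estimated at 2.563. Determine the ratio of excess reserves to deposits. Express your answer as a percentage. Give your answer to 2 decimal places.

4.00%

Using m = 2.563. Since m = (1 + c)/(c + rr + e), the denominator satisfies c + rr + e = (1 + c)/m = (1 + 0.42) / 2.563 ≈ 0.554038.
With c = 0.42 and rr = 0.094, the ratio of excess reserves to deposits is 0.554038 − 0.42 − 0.094 = 0.040038.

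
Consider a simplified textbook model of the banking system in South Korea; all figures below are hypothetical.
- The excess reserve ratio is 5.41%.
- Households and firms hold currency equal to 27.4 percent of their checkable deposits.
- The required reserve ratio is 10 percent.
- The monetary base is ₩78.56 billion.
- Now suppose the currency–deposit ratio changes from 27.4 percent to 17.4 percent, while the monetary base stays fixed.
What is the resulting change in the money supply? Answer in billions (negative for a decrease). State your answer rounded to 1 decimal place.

₩47.3 billion

Initially m₁ = (1 + 0.274) / (0.1 + 0.0541 + 0.274) ≈ 2.9759, so M₁ = 2.9759 × 78.56 ≈ 233.7867 billion.
After the change m₂ = (1 + 0.174) / (0.1 + 0.0541 + 0.174) ≈ 3.5782, so M₂ = 3.5782 × 78.56 ≈ 281.1034 billion.
ΔM = M₂ − M₁ = 281.1034 − 233.7867 = 47.3167 billion.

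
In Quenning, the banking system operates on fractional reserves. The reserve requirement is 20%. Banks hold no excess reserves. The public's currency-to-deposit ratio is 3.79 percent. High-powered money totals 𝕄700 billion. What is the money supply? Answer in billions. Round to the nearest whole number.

The money multiplier is m = (1 + c) / (rr + c) = (1 + 0.0379) / (0.2 + 0.0379) ≈ 4.3628.
So M = m × MB = 4.3628 × 700 = 3053.96 billion.

𝕄3054 billion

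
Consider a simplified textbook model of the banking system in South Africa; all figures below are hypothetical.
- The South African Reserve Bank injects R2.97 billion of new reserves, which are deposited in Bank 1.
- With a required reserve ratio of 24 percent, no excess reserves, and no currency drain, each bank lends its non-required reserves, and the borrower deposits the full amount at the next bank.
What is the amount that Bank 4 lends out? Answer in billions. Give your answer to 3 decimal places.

Each bank lends a fraction (1 − rr) = 0.7600 of the deposit it receives, so Bank 4 receives 2.97·0.7600^3 and lends 2.97·0.7600^4 ≈ 0.9909 billion.

R0.991 billion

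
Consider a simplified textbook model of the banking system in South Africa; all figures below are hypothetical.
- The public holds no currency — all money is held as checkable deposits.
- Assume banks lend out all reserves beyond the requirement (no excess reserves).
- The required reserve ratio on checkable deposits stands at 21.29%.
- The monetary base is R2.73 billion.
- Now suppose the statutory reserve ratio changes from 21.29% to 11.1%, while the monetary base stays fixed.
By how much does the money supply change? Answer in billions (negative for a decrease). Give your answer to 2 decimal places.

Initially m₁ = 1 / (0.2129) ≈ 4.6970, so M₁ = 4.6970 × 2.73 ≈ 12.8228 billion.
After the change m₂ = 1 / (0.111) ≈ 9.0090, so M₂ = 9.0090 × 2.73 ≈ 24.5946 billion.
ΔM = M₂ − M₁ = 24.5946 − 12.8228 = 11.7718 billion.

R11.77 billion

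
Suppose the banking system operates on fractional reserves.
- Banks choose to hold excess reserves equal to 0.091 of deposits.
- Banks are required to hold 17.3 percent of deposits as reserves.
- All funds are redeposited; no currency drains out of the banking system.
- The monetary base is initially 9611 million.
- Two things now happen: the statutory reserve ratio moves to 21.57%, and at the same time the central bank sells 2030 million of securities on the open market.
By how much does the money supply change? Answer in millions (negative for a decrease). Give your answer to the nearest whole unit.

Before: m₁ = 1 / (0.173 + 0.091) ≈ 3.78788, MB₁ = 9611, so M₁ = 3.78788 × 9611 ≈ 36405.3147 million.
After: m₂ = 1 / (0.2157 + 0.091) ≈ 3.26052, MB₂ = 9611 − 2030 = 7581, so M₂ = 3.26052 × 7581 ≈ 24718.0021 million.
ΔM = M₂ − M₁ = 24718.0021 − 36405.3147 = -11687.3126 million.

-11687 million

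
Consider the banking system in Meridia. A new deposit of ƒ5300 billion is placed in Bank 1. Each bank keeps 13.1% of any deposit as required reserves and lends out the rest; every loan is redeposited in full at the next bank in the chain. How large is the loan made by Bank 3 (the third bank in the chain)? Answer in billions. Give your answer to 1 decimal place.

ƒ3478.0 billion

Each bank lends a fraction (1 − rr) = 0.8690 of the deposit it receives, so Bank 3 receives 5300·0.8690^2 and lends 5300·0.8690^3 ≈ 3478.0450 billion.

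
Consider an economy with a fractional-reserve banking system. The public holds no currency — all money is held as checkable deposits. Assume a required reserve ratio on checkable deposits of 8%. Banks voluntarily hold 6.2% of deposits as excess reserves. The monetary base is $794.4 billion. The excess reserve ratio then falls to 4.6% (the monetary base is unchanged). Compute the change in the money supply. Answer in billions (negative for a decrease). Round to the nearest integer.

$710 billion

Initially m₁ = 1 / (0.08 + 0.062) ≈ 7.0423, so M₁ = 7.0423 × 794.4 ≈ 5594.4031 billion.
After the change m₂ = 1 / (0.08 + 0.046) ≈ 7.9365, so M₂ = 7.9365 × 794.4 = 6304.7556 billion.
ΔM = M₂ − M₁ = 6304.7556 − 5594.4031 = 710.3525 billion.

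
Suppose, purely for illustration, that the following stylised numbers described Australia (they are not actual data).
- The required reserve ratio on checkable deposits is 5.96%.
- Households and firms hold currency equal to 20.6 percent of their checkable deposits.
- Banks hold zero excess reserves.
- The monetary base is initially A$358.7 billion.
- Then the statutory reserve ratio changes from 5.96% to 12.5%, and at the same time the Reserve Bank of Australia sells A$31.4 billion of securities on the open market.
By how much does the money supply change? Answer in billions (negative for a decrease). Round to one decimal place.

-436.2 billion

Before: m₁ = (1 + 0.206) / (0.0596 + 0.206) ≈ 4.54066, MB₁ = 358.7, so M₁ = 4.54066 × 358.7 ≈ 1628.7347 billion.
After: m₂ = (1 + 0.206) / (0.125 + 0.206) ≈ 3.64350, MB₂ = 358.7 − 31.4 = 327.3, so M₂ = 3.64350 × 327.3 ≈ 1192.5176 billion.
ΔM = M₂ − M₁ = 1192.5176 − 1628.7347 = -436.2171 billion.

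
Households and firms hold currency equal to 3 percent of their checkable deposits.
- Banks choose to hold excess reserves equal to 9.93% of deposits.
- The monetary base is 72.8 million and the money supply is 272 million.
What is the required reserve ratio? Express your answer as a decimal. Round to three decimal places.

Using m = M/MB = 272/72.8 ≈ 3.736264. Since m = (1 + c)/(c + rr + e), the denominator satisfies c + rr + e = (1 + c)/m = (1 + 0.03) / 3.736264 ≈ 0.275676.
With c = 0.03 and e = 0.0993, the required reserve ratio is 0.275676 − 0.03 − 0.0993 = 0.146376.

0.146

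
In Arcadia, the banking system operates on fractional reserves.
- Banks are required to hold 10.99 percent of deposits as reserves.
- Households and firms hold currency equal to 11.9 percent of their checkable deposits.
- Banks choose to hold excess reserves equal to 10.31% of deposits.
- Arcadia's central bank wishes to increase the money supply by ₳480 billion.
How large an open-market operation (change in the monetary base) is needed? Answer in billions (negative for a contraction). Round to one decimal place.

₳142.4 billion

The money multiplier is m = (1 + c) / (rr + e + c) = (1 + 0.119) / (0.1099 + 0.1031 + 0.119) ≈ 3.37048.
ΔMB = ΔM / m = (+480) / 3.37048 ≈ 142.413 billion.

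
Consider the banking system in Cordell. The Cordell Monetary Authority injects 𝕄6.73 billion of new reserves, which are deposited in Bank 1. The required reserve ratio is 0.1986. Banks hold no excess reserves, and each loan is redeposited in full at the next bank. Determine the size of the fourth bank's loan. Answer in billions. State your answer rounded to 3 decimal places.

Each bank lends a fraction (1 − rr) = 0.8014 of the deposit it receives, so Bank 4 receives 6.73·0.8014^3 and lends 6.73·0.8014^4 ≈ 2.7760 billion.

𝕄2.776 billion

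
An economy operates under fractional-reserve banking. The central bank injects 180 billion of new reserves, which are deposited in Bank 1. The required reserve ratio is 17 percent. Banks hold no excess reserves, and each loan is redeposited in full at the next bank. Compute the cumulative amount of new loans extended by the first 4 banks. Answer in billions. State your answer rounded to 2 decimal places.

Bank i lends (1 − rr)^i of the original deposit: Bank 1 lends 180·0.8300 = 149.4000, Bank 2 lends 180·0.8300² = 124.0020, and so on.
Summing a geometric series: total = 180·[0.8300·(1 − 0.8300^4) / (1 − 0.8300)] ≈ 461.7486 billion.

461.75 billion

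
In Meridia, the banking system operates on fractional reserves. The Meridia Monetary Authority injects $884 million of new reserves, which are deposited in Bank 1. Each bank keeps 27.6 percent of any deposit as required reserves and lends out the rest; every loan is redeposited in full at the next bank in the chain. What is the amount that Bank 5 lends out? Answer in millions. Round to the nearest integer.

$176 million

Each bank lends a fraction (1 − rr) = 0.7240 of the deposit it receives, so Bank 5 receives 884·0.7240^4 and lends 884·0.7240^5 ≈ 175.8511 million.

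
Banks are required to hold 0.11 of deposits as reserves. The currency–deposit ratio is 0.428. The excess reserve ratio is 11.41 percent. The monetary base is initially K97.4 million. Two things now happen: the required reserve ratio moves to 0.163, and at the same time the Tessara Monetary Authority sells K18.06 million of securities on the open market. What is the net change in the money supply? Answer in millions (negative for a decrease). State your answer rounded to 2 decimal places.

Before: m₁ = (1 + 0.428) / (0.11 + 0.1141 + 0.428) ≈ 2.18985, MB₁ = 97.4, so M₁ = 2.18985 × 97.4 ≈ 213.2914 million.
After: m₂ = (1 + 0.428) / (0.163 + 0.1141 + 0.428) ≈ 2.02524, MB₂ = 97.4 − 18.06 = 79.34, so M₂ = 2.02524 × 79.34 ≈ 160.6825 million.
ΔM = M₂ − M₁ = 160.6825 − 213.2914 = -52.6089 million.

-52.61 million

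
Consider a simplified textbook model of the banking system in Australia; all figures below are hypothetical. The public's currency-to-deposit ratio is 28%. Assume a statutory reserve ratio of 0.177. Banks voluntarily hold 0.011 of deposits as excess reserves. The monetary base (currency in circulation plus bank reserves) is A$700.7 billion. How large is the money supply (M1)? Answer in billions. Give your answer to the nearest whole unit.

A$1916 billion

The money multiplier is m = (1 + c) / (rr + e + c) = (1 + 0.28) / (0.177 + 0.011 + 0.28) ≈ 2.7350.
So M = m × MB = 2.7350 × 700.7 = 1916.4145 billion.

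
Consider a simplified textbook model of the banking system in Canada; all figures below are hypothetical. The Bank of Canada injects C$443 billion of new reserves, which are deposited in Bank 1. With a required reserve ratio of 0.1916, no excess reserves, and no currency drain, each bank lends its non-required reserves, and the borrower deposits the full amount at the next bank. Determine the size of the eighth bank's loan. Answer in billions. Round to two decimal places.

Each bank lends a fraction (1 − rr) = 0.8084 of the deposit it receives, so Bank 8 receives 443·0.8084^7 and lends 443·0.8084^8 ≈ 80.8005 billion.

C$80.80 billion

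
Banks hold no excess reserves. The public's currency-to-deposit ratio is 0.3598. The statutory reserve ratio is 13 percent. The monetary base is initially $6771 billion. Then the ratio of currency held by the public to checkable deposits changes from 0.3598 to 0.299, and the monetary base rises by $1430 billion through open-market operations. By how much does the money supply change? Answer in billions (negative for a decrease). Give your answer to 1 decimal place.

Before: m₁ = (1 + 0.3598) / (0.13 + 0.3598) ≈ 2.776235, MB₁ = 6771, so M₁ = 2.776235 × 6771 ≈ 18797.8872 billion.
After: m₂ = (1 + 0.299) / (0.13 + 0.299) ≈ 3.027972, MB₂ = 6771 + 1430 = 8201, so M₂ = 3.027972 × 8201 ≈ 24832.3984 billion.
ΔM = M₂ − M₁ = 24832.3984 − 18797.8872 = 6034.5112 billion.

$6034.5 billion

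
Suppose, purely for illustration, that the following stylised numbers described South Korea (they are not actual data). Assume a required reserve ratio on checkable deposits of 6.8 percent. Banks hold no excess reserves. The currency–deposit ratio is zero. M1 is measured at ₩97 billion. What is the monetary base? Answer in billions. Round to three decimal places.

With no currency drain and no excess reserves, the money multiplier is m = 1/rr = 1/0.068 ≈ 14.705882.
The monetary base is MB = M / m = 97 / 14.705882 ≈ 6.596 billion.

₩6.596 billion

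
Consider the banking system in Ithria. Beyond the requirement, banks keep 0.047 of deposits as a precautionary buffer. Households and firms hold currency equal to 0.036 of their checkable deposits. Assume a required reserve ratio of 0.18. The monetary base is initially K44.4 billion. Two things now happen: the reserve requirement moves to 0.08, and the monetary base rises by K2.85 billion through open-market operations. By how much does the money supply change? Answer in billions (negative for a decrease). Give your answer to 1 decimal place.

Before: m₁ = (1 + 0.036) / (0.18 + 0.047 + 0.036) ≈ 3.9392, MB₁ = 44.4, so M₁ = 3.9392 × 44.4 ≈ 174.9005 billion.
After: m₂ = (1 + 0.036) / (0.08 + 0.047 + 0.036) ≈ 6.3558, MB₂ = 44.4 + 2.85 = 47.25, so M₂ = 6.3558 × 47.25 ≈ 300.3116 billion.
ΔM = M₂ − M₁ = 300.3116 − 174.9005 = 125.4111 billion.

K125.4 billion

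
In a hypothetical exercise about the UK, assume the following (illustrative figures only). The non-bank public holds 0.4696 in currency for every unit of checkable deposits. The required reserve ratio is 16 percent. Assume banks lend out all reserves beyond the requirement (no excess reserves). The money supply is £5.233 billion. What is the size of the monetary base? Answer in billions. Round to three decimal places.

The money multiplier is m = (1 + c) / (rr + c) = (1 + 0.4696) / (0.16 + 0.4696) ≈ 2.33418.
MB = M / m = 5.233 / 2.33418 ≈ 2.2419 billion.

£2.242 billion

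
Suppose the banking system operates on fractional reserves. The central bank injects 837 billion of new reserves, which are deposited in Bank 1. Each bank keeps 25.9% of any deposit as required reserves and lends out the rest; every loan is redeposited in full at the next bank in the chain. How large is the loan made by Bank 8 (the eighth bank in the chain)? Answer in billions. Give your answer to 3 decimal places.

Each bank lends a fraction (1 − rr) = 0.7410 of the deposit it receives, so Bank 8 receives 837·0.7410^7 and lends 837·0.7410^8 ≈ 76.0801 billion.

76.080 billion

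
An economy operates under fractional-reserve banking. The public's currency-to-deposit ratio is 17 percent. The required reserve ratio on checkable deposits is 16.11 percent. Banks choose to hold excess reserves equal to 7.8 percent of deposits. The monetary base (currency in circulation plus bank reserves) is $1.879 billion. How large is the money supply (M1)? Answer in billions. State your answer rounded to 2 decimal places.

The money multiplier is m = (1 + c) / (rr + e + c) = (1 + 0.17) / (0.1611 + 0.078 + 0.17) ≈ 2.8599.
So M = m × MB = 2.8599 × 1.879 ≈ 5.3738 billion.

$5.37 billion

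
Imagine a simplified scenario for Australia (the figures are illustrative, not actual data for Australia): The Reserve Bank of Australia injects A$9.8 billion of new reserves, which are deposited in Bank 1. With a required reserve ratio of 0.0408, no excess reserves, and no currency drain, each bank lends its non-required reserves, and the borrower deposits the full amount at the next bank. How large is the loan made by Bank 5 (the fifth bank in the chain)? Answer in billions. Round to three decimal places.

Each bank lends a fraction (1 − rr) = 0.9592 of the deposit it receives, so Bank 5 receives 9.8·0.9592^4 and lends 9.8·0.9592^5 ≈ 7.9574 billion.

A$7.957 billion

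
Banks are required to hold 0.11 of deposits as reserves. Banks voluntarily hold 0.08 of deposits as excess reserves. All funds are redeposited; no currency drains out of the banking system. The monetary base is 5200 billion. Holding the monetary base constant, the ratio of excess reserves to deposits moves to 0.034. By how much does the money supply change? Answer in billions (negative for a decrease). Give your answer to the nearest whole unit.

Initially m₁ = 1 / (0.11 + 0.08) ≈ 5.26316, so M₁ = 5.26316 × 5200 = 27368.432 billion.
After the change m₂ = 1 / (0.11 + 0.034) ≈ 6.94444, so M₂ = 6.94444 × 5200 = 36111.088 billion.
ΔM = M₂ − M₁ = 36111.088 − 27368.432 = 8742.656 billion.

8743 billion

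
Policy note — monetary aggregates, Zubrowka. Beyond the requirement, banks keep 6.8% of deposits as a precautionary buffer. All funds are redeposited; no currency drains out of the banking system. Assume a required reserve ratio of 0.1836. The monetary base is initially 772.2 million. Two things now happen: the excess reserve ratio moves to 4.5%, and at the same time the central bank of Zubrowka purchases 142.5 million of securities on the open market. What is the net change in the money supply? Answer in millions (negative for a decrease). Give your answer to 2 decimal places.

Before: m₁ = 1 / (0.1836 + 0.068) ≈ 3.974563, MB₁ = 772.2, so M₁ = 3.974563 × 772.2 ≈ 3069.1575 million.
After: m₂ = 1 / (0.1836 + 0.045) ≈ 4.374453, MB₂ = 772.2 + 142.5 = 914.7, so M₂ = 4.374453 × 914.7 ≈ 4001.3122 million.
ΔM = M₂ − M₁ = 4001.3122 − 3069.1575 = 932.1547 million.

932.15 million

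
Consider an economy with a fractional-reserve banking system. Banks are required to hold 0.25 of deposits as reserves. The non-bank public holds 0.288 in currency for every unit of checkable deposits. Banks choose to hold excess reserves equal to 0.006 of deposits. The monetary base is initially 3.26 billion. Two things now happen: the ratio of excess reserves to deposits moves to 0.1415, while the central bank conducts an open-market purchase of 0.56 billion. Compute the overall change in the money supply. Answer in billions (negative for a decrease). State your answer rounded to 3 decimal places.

Before: m₁ = (1 + 0.288) / (0.25 + 0.006 + 0.288) ≈ 2.36765, MB₁ = 3.26, so M₁ = 2.36765 × 3.26 ≈ 7.7185 billion.
After: m₂ = (1 + 0.288) / (0.25 + 0.1415 + 0.288) ≈ 1.89551, MB₂ = 3.26 + 0.56 = 3.82, so M₂ = 1.89551 × 3.82 ≈ 7.2408 billion.
ΔM = M₂ − M₁ = 7.2408 − 7.7185 = -0.4777 billion.

-0.478 billion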